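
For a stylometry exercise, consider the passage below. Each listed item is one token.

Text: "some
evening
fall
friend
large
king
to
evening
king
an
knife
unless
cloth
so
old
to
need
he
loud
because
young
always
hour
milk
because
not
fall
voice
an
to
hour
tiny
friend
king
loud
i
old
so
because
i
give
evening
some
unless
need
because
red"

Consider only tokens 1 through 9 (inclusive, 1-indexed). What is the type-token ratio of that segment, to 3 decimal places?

Segment tokens 1–9: some, evening, fall, friend, large, king, to, evening, king
Segment N = 9, segment V = 7.
TTR = 7 / 9 = 0.778

0.778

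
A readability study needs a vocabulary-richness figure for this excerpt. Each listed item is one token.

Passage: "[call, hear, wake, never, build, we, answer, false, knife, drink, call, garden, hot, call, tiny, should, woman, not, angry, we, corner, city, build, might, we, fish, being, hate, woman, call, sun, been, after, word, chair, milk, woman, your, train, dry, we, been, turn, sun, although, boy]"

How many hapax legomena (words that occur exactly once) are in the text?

Frequencies: call:4, we:4, woman:3, build:2, sun:2, been:2, hear:1, wake:1, never:1, answer:1, false:1, knife:1, drink:1, garden:1, hot:1, tiny:1, should:1, not:1, angry:1, corner:1, … (15 more, each freq 1)
Hapax (freq=1): after, although, angry, answer, being, boy, chair, city, corner, drink, dry, false, fish, garden, hate, hear, hot, knife, might, milk, never, not, should, tiny, train, turn, wake, word, your

29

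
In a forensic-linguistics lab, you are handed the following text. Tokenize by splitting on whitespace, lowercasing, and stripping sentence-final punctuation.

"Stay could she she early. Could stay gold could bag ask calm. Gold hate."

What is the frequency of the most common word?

Frequencies: could:3, stay:2, she:2, gold:2, early:1, bag:1, ask:1, calm:1, hate:1
Most common: 'could' with frequency 3.

3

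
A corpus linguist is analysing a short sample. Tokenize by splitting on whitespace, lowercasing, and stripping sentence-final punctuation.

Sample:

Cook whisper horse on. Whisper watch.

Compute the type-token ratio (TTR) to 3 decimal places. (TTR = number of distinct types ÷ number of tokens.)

N = 6 tokens, V = 5 types.
TTR = V / N = 5 / 6 = 0.833

0.833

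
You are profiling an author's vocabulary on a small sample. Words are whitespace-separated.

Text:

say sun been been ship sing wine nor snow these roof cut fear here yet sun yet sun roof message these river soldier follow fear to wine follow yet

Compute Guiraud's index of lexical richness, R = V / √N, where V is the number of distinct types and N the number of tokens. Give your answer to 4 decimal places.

3.5282

N = 29, V = 19.
√N = 5.385165
R = 19 / 5.385165 = 3.5282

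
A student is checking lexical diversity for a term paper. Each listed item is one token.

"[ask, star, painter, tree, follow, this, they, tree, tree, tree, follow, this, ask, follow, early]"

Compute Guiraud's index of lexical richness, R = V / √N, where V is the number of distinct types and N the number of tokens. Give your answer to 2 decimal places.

2.07

N = 15, V = 8.
√N = 3.872983
R = 8 / 3.872983 = 2.07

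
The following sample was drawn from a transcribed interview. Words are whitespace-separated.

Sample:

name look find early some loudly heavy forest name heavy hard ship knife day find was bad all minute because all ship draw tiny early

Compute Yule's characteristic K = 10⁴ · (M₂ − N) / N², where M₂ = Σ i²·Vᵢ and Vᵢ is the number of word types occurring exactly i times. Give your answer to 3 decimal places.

Frequencies: name:2, find:2, early:2, heavy:2, ship:2, all:2, look:1, some:1, loudly:1, forest:1, hard:1, knife:1, day:1, was:1, bad:1, minute:1, because:1, draw:1, tiny:1
N = 25. Frequency spectrum: V_1=13, V_2=6
M₂ = 1²·13 + 2²·6 = 37
K = 10000 × (37 − 25) / 25² = 192.000

192.000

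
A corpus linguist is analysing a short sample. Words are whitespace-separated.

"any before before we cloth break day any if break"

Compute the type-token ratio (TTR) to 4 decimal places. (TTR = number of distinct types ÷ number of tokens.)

0.7000

N = 10 tokens, V = 7 types.
TTR = V / N = 7 / 10 = 0.7000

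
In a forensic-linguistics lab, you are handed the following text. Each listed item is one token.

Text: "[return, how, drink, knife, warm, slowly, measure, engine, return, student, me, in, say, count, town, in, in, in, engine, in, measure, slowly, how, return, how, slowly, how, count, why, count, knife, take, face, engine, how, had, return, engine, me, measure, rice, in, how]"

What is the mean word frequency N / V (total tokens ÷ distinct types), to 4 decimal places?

2.2632

N = 43 tokens, V = 19 types.
Mean frequency = N / V = 43 / 19 = 2.2632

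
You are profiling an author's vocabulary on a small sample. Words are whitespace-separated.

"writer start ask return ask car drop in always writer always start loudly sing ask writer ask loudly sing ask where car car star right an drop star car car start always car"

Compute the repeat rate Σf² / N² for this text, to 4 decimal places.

Frequencies: car:6, ask:5, writer:3, start:3, always:3, drop:2, loudly:2, sing:2, star:2, return:1, in:1, where:1, right:1, an:1
Σf² = 109; N² = 1089
Repeat rate = 109 / 1089 = 0.1001

0.1001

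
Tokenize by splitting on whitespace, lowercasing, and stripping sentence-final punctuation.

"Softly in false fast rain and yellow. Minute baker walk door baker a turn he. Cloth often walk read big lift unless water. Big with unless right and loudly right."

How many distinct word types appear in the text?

Distinct types: {a, and, baker, big, cloth, door, false, fast, he, in, lift, loudly, minute, often, rain, read, right, softly, turn, unless, walk, water, with, yellow}
V = 24

24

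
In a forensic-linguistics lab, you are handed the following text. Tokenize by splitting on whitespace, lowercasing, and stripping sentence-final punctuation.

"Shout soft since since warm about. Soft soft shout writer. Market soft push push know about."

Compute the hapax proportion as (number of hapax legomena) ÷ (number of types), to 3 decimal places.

0.444

Frequencies: soft:4, shout:2, since:2, about:2, push:2, warm:1, writer:1, market:1, know:1
Hapax count = 4; type count = 9.
Ratio = 4 / 9 = 0.444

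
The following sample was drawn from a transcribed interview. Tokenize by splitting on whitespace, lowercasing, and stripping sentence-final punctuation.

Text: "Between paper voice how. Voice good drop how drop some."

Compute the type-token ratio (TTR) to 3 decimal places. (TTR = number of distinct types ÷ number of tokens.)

0.700

N = 10 tokens, V = 7 types.
TTR = V / N = 7 / 10 = 0.700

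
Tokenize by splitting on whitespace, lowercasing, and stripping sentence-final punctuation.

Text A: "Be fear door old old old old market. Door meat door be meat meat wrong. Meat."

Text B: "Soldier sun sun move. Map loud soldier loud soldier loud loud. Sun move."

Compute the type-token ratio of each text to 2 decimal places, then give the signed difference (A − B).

TTR(A) = 7/16 = 0.44
TTR(B) = 5/13 = 0.38
Difference = 0.44 − 0.38 = 0.06

0.06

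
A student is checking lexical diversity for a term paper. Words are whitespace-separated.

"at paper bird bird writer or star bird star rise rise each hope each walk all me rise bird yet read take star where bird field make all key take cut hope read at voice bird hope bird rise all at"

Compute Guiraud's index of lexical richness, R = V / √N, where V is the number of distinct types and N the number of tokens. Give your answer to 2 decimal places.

N = 41, V = 21.
√N = 6.403124
R = 21 / 6.403124 = 3.28

3.28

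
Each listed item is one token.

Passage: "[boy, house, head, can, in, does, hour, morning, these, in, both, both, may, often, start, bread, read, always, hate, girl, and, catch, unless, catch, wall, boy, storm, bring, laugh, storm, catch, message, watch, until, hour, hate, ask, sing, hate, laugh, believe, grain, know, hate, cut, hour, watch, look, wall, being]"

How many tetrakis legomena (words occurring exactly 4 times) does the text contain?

1

Frequencies: hate:4, hour:3, catch:3, boy:2, in:2, both:2, wall:2, storm:2, laugh:2, watch:2, house:1, head:1, can:1, does:1, morning:1, these:1, may:1, often:1, start:1, bread:1, … (16 more, each freq 1)
Words with frequency 4: hate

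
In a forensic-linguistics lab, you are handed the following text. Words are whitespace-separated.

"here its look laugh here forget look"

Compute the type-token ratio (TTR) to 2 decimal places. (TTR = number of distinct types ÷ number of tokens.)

0.71

N = 7 tokens, V = 5 types.
TTR = V / N = 5 / 7 = 0.71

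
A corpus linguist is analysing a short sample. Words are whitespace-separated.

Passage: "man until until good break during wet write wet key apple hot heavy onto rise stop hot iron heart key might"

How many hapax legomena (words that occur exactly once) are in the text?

Frequencies: until:2, wet:2, key:2, hot:2, man:1, good:1, break:1, during:1, write:1, apple:1, heavy:1, onto:1, rise:1, stop:1, iron:1, heart:1, might:1
Hapax (freq=1): apple, break, during, good, heart, heavy, iron, man, might, onto, rise, stop, write

13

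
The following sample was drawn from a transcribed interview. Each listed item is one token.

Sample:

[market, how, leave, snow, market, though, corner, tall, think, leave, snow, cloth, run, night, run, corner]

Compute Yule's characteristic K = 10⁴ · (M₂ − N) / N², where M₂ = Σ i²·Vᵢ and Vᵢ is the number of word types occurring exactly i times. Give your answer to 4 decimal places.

Frequencies: market:2, leave:2, snow:2, corner:2, run:2, how:1, though:1, tall:1, think:1, cloth:1, night:1
N = 16. Frequency spectrum: V_1=6, V_2=5
M₂ = 1²·6 + 2²·5 = 26
K = 10000 × (26 − 16) / 16² = 390.6250

390.6250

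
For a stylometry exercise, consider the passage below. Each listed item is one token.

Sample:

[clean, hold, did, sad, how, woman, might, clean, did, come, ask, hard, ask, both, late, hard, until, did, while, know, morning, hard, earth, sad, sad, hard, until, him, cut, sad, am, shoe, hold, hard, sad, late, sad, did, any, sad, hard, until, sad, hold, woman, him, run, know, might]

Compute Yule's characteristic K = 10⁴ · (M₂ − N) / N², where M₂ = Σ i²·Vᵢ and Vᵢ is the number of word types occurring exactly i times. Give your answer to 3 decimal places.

Frequencies: sad:8, hard:6, did:4, hold:3, until:3, clean:2, woman:2, might:2, ask:2, late:2, know:2, him:2, how:1, come:1, both:1, while:1, morning:1, earth:1, cut:1, am:1, … (3 more, each freq 1)
N = 49. Frequency spectrum: V_1=11, V_2=7, V_3=2, V_4=1, V_6=1, V_8=1
M₂ = 1²·11 + 2²·7 + 3²·2 + 4²·1 + 6²·1 + 8²·1 = 173
K = 10000 × (173 − 49) / 49² = 516.451

516.451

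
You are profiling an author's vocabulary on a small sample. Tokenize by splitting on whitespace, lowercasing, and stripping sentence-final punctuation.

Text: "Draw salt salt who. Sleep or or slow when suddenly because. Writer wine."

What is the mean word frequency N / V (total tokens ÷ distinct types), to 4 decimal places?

1.1818

N = 13 tokens, V = 11 types.
Mean frequency = N / V = 13 / 11 = 1.1818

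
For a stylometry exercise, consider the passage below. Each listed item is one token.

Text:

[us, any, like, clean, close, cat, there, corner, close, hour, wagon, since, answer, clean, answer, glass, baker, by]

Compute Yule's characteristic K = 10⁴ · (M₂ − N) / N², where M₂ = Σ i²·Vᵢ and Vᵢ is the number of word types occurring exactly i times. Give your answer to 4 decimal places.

Frequencies: clean:2, close:2, answer:2, us:1, any:1, like:1, cat:1, there:1, corner:1, hour:1, wagon:1, since:1, glass:1, baker:1, by:1
N = 18. Frequency spectrum: V_1=12, V_2=3
M₂ = 1²·12 + 2²·3 = 24
K = 10000 × (24 − 18) / 18² = 185.1852

185.1852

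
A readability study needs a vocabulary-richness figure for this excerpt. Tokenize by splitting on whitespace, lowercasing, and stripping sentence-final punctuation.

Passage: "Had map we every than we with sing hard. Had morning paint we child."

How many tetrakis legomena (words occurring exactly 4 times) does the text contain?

Frequencies: we:3, had:2, map:1, every:1, than:1, with:1, sing:1, hard:1, morning:1, paint:1, child:1
Words with frequency 4: (none)

0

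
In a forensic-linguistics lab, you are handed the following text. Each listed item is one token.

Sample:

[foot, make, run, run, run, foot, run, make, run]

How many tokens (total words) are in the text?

9

Tokens: foot, make, run, run, run, foot, run, make, run
N = 9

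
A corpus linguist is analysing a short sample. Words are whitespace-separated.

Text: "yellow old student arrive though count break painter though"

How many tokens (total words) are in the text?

Tokens: yellow, old, student, arrive, though, count, break, painter, though
N = 9

9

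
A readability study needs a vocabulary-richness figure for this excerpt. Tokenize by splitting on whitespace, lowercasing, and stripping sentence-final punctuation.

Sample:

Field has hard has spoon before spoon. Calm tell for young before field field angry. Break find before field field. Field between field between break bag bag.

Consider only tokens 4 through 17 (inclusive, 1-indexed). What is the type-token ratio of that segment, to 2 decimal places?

0.79

Segment tokens 4–17: has, spoon, before, spoon, calm, tell, for, young, before, field, field, angry, break, find
Segment N = 14, segment V = 11.
TTR = 11 / 14 = 0.79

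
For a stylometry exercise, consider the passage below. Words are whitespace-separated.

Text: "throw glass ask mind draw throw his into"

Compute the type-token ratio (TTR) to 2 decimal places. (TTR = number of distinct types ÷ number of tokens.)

N = 8 tokens, V = 7 types.
TTR = V / N = 7 / 8 = 0.88

0.88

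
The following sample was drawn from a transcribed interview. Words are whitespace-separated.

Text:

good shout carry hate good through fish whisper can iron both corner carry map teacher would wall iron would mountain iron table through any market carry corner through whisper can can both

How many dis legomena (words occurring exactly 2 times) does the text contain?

Frequencies: carry:3, through:3, can:3, iron:3, good:2, whisper:2, both:2, corner:2, would:2, shout:1, hate:1, fish:1, map:1, teacher:1, wall:1, mountain:1, table:1, any:1, market:1
Words with frequency 2: both, corner, good, whisper, would

5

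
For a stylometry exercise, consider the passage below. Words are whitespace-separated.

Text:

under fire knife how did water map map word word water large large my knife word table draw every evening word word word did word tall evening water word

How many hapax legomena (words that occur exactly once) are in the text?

Frequencies: word:8, water:3, knife:2, did:2, map:2, large:2, evening:2, under:1, fire:1, how:1, my:1, table:1, draw:1, every:1, tall:1
Hapax (freq=1): draw, every, fire, how, my, table, tall, under

8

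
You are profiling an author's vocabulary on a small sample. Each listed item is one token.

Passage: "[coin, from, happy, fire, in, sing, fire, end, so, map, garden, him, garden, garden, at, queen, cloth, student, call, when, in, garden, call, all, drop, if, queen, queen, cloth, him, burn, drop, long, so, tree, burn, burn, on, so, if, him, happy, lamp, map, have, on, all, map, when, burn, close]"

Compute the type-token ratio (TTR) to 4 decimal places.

0.5294

N = 51 tokens, V = 27 types.
TTR = V / N = 27 / 51 = 0.5294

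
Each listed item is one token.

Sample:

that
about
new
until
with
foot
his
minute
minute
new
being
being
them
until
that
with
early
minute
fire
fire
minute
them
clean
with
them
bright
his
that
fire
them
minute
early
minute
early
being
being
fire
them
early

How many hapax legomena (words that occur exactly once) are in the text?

4

Frequencies: minute:6, them:5, being:4, early:4, fire:4, that:3, with:3, new:2, until:2, his:2, about:1, foot:1, clean:1, bright:1
Hapax (freq=1): about, bright, clean, foot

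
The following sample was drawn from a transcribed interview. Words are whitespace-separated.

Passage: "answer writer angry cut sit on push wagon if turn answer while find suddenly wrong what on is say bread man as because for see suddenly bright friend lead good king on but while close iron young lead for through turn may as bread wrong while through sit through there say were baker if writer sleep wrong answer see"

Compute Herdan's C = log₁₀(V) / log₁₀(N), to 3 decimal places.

N = 59, V = 38.
log₁₀(V) = 1.579784, log₁₀(N) = 1.770852
C = 1.579784 / 1.770852 = 0.892

0.892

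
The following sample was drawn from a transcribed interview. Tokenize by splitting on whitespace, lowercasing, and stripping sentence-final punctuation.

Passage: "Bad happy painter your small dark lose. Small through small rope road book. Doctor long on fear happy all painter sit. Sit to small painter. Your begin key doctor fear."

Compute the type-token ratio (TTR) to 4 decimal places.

0.6667

N = 30 tokens, V = 20 types.
TTR = V / N = 20 / 30 = 0.6667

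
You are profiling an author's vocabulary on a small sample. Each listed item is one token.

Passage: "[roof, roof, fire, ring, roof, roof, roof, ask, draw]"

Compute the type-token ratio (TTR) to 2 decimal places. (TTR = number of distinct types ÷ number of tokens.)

0.56

N = 9 tokens, V = 5 types.
TTR = V / N = 5 / 9 = 0.56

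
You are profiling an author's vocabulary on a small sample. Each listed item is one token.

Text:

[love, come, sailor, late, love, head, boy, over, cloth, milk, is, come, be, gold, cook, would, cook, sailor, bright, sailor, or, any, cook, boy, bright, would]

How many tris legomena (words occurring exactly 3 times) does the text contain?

Frequencies: sailor:3, cook:3, love:2, come:2, boy:2, would:2, bright:2, late:1, head:1, over:1, cloth:1, milk:1, is:1, be:1, gold:1, or:1, any:1
Words with frequency 3: cook, sailor

2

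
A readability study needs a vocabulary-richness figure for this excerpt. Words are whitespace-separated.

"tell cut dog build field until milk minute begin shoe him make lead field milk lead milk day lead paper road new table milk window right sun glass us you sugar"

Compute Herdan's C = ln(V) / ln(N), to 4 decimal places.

0.9374

N = 31, V = 25.
ln(V) = 3.218876, ln(N) = 3.433987
C = 3.218876 / 3.433987 = 0.9374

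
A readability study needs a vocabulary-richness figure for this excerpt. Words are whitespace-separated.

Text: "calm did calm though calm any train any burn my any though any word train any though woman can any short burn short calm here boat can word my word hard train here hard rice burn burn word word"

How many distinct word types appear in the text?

Distinct types: {any, boat, burn, calm, can, did, hard, here, my, rice, short, though, train, woman, word}
V = 15

15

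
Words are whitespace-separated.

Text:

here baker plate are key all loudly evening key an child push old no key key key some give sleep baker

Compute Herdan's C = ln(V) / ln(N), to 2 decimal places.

N = 21, V = 16.
ln(V) = 2.772589, ln(N) = 3.044522
C = 2.772589 / 3.044522 = 0.91

0.91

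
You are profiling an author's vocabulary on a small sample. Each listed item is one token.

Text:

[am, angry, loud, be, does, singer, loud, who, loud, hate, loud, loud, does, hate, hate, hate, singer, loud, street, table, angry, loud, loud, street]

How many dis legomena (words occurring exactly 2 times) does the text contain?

4

Frequencies: loud:8, hate:4, angry:2, does:2, singer:2, street:2, am:1, be:1, who:1, table:1
Words with frequency 2: angry, does, singer, street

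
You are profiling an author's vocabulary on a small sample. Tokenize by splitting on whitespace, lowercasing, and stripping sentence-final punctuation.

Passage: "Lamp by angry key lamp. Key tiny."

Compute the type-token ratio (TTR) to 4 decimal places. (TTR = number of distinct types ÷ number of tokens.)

0.7143

N = 7 tokens, V = 5 types.
TTR = V / N = 5 / 7 = 0.7143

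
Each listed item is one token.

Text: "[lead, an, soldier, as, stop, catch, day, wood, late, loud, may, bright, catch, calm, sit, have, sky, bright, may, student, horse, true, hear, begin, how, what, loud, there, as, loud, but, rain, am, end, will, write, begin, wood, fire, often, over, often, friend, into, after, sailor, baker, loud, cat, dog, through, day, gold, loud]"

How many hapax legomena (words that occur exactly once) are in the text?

Frequencies: loud:5, as:2, catch:2, day:2, wood:2, may:2, bright:2, begin:2, often:2, lead:1, an:1, soldier:1, stop:1, late:1, calm:1, sit:1, have:1, sky:1, student:1, horse:1, … (22 more, each freq 1)
Hapax (freq=1): after, am, an, baker, but, calm, cat, dog, end, fire, friend, gold, have, hear, horse, how, into, late, lead, over, rain, sailor, sit, sky, soldier, stop, student, there, through, true, what, will, write

33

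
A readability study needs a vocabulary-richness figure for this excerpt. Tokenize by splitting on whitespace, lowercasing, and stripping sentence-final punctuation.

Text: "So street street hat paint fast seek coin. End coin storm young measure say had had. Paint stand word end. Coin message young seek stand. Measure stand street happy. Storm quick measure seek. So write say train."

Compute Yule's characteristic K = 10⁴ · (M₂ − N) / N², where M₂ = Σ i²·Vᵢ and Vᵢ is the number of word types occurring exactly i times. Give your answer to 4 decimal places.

Frequencies: street:3, seek:3, coin:3, measure:3, stand:3, so:2, paint:2, end:2, storm:2, young:2, say:2, had:2, hat:1, fast:1, word:1, message:1, happy:1, quick:1, write:1, train:1
N = 37. Frequency spectrum: V_1=8, V_2=7, V_3=5
M₂ = 1²·8 + 2²·7 + 3²·5 = 81
K = 10000 × (81 − 37) / 37² = 321.4025

321.4025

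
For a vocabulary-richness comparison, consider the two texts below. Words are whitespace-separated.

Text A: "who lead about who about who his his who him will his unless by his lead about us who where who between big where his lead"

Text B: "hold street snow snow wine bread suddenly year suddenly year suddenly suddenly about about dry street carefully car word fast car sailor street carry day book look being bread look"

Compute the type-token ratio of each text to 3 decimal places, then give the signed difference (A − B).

-0.171

TTR(A) = 12/26 = 0.462
TTR(B) = 19/30 = 0.633
Difference = 0.462 − 0.633 = -0.171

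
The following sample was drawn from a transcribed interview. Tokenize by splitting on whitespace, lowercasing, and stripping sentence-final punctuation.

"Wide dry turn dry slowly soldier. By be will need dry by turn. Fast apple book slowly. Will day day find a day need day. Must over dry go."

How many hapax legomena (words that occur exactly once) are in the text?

Frequencies: dry:4, day:4, turn:2, slowly:2, by:2, will:2, need:2, wide:1, soldier:1, be:1, fast:1, apple:1, book:1, find:1, a:1, must:1, over:1, go:1
Hapax (freq=1): a, apple, be, book, fast, find, go, must, over, soldier, wide

11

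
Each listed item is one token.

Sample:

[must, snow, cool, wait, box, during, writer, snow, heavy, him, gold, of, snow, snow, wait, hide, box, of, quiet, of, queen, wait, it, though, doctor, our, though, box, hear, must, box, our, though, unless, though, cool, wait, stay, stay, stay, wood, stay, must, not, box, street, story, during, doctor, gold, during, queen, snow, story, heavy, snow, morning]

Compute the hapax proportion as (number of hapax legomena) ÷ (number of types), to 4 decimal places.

0.4231

Frequencies: snow:6, box:5, wait:4, though:4, stay:4, must:3, during:3, of:3, cool:2, heavy:2, gold:2, queen:2, doctor:2, our:2, story:2, writer:1, him:1, hide:1, quiet:1, it:1, … (6 more, each freq 1)
Hapax count = 11; type count = 26.
Ratio = 11 / 26 = 0.4231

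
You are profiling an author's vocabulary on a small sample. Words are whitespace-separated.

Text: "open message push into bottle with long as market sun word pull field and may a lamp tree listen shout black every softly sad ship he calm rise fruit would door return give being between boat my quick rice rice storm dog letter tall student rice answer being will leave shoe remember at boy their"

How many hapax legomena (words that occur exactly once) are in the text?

50

Frequencies: rice:3, being:2, open:1, message:1, push:1, into:1, bottle:1, with:1, long:1, as:1, market:1, sun:1, word:1, pull:1, field:1, and:1, may:1, a:1, lamp:1, tree:1, … (32 more, each freq 1)
Hapax (freq=1): a, and, answer, as, at, between, black, boat, bottle, boy, calm, dog, door, every, field, fruit, give, he, into, lamp, leave, letter, listen, long, market, may, message, my, open, pull, push, quick, remember, return, rise, sad, ship, shoe, shout, softly, storm, student, sun, tall, their, tree, will, with, word, would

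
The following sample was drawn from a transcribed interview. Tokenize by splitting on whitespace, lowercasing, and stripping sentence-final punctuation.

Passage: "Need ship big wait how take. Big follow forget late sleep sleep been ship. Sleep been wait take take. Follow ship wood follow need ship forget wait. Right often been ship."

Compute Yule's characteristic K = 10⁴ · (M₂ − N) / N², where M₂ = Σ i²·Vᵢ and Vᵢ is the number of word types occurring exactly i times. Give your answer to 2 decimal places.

Frequencies: ship:5, wait:3, take:3, follow:3, sleep:3, been:3, need:2, big:2, forget:2, how:1, late:1, wood:1, right:1, often:1
N = 31. Frequency spectrum: V_1=5, V_2=3, V_3=5, V_5=1
M₂ = 1²·5 + 2²·3 + 3²·5 + 5²·1 = 87
K = 10000 × (87 − 31) / 31² = 582.73

582.73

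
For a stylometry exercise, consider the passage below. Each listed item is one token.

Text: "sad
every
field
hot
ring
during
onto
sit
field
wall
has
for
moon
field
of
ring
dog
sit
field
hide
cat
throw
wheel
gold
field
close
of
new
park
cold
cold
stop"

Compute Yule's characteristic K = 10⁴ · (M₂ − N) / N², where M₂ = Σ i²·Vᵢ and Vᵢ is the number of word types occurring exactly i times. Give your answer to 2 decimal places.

273.44

Frequencies: field:5, ring:2, sit:2, of:2, cold:2, sad:1, every:1, hot:1, during:1, onto:1, wall:1, has:1, for:1, moon:1, dog:1, hide:1, cat:1, throw:1, wheel:1, gold:1, … (4 more, each freq 1)
N = 32. Frequency spectrum: V_1=19, V_2=4, V_5=1
M₂ = 1²·19 + 2²·4 + 5²·1 = 60
K = 10000 × (60 − 32) / 32² = 273.44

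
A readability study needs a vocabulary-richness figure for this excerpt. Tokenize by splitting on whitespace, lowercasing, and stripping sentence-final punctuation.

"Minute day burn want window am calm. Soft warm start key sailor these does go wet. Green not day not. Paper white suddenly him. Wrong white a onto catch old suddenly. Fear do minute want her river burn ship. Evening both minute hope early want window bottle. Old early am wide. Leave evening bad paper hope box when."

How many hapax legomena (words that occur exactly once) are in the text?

28

Frequencies: minute:3, want:3, day:2, burn:2, window:2, am:2, not:2, paper:2, white:2, suddenly:2, old:2, evening:2, hope:2, early:2, calm:1, soft:1, warm:1, start:1, key:1, sailor:1, … (22 more, each freq 1)
Hapax (freq=1): a, bad, both, bottle, box, calm, catch, do, does, fear, go, green, her, him, key, leave, onto, river, sailor, ship, soft, start, these, warm, wet, when, wide, wrong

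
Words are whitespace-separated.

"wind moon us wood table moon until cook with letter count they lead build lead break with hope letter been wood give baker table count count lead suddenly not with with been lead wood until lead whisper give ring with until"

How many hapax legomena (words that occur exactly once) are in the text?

12

Frequencies: with:5, lead:5, wood:3, until:3, count:3, moon:2, table:2, letter:2, been:2, give:2, wind:1, us:1, cook:1, they:1, build:1, break:1, hope:1, baker:1, suddenly:1, not:1, … (2 more, each freq 1)
Hapax (freq=1): baker, break, build, cook, hope, not, ring, suddenly, they, us, whisper, wind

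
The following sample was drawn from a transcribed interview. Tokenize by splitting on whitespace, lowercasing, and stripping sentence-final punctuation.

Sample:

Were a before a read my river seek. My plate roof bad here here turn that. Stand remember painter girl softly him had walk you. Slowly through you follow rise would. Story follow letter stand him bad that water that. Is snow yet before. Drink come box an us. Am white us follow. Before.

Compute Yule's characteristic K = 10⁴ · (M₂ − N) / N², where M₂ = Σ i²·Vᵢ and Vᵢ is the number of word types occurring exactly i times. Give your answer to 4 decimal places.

116.5981

Frequencies: before:3, that:3, follow:3, a:2, my:2, bad:2, here:2, stand:2, him:2, you:2, us:2, were:1, read:1, river:1, seek:1, plate:1, roof:1, turn:1, remember:1, painter:1, … (20 more, each freq 1)
N = 54. Frequency spectrum: V_1=29, V_2=8, V_3=3
M₂ = 1²·29 + 2²·8 + 3²·3 = 88
K = 10000 × (88 − 54) / 54² = 116.5981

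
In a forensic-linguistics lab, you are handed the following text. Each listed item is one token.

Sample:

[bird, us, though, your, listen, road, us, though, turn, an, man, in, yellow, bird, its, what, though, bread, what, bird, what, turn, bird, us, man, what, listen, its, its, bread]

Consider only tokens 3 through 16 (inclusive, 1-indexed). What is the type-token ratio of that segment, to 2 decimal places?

0.93

Segment tokens 3–16: though, your, listen, road, us, though, turn, an, man, in, yellow, bird, its, what
Segment N = 14, segment V = 13.
TTR = 13 / 14 = 0.93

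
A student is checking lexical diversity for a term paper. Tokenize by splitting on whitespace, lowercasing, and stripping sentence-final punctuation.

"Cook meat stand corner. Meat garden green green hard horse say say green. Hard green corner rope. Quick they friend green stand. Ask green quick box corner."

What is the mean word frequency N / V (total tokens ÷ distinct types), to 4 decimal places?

N = 27 tokens, V = 15 types.
Mean frequency = N / V = 27 / 15 = 1.8000

1.8000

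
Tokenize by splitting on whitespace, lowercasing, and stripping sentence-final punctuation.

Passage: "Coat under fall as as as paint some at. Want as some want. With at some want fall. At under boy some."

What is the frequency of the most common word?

Frequencies: as:4, some:4, at:3, want:3, under:2, fall:2, coat:1, paint:1, with:1, boy:1
Most common: 'as' with frequency 4.

4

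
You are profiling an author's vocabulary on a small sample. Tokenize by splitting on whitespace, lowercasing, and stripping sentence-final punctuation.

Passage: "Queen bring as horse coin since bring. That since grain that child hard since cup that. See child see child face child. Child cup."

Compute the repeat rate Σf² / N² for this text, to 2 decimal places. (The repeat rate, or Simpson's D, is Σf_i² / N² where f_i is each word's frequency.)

Frequencies: child:5, since:3, that:3, bring:2, cup:2, see:2, queen:1, as:1, horse:1, coin:1, grain:1, hard:1, face:1
Σf² = 62; N² = 576
Repeat rate = 62 / 576 = 0.11

0.11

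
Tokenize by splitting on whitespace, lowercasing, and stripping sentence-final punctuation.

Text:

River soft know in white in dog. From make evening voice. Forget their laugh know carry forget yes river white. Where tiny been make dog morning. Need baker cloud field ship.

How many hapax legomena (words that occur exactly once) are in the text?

Frequencies: river:2, know:2, in:2, white:2, dog:2, make:2, forget:2, soft:1, from:1, evening:1, voice:1, their:1, laugh:1, carry:1, yes:1, where:1, tiny:1, been:1, morning:1, need:1, … (4 more, each freq 1)
Hapax (freq=1): baker, been, carry, cloud, evening, field, from, laugh, morning, need, ship, soft, their, tiny, voice, where, yes

17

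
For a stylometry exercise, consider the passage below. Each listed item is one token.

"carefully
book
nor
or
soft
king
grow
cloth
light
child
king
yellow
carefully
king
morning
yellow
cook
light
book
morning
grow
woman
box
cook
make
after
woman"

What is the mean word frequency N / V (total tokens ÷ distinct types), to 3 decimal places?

1.588

N = 27 tokens, V = 17 types.
Mean frequency = N / V = 27 / 17 = 1.588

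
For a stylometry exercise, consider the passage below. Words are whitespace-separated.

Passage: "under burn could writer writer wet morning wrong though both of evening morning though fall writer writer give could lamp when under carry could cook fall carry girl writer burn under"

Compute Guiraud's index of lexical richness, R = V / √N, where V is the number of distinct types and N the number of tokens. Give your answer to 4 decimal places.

N = 31, V = 18.
√N = 5.567764
R = 18 / 5.567764 = 3.2329

3.2329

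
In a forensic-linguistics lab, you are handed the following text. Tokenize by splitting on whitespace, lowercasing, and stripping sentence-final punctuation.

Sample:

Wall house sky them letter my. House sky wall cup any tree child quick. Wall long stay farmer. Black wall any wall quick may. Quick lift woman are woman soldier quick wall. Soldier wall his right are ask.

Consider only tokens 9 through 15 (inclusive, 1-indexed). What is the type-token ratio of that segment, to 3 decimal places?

0.857

Segment tokens 9–15: wall, cup, any, tree, child, quick, wall
Segment N = 7, segment V = 6.
TTR = 6 / 7 = 0.857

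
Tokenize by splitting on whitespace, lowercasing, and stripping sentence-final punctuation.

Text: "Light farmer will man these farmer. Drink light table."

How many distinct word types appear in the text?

7

Distinct types: {drink, farmer, light, man, table, these, will}
V = 7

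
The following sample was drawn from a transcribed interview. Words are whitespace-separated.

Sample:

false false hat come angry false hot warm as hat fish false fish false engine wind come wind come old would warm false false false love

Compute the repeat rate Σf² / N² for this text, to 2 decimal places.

Frequencies: false:8, come:3, hat:2, warm:2, fish:2, wind:2, angry:1, hot:1, as:1, engine:1, old:1, would:1, love:1
Σf² = 96; N² = 676
Repeat rate = 96 / 676 = 0.14

0.14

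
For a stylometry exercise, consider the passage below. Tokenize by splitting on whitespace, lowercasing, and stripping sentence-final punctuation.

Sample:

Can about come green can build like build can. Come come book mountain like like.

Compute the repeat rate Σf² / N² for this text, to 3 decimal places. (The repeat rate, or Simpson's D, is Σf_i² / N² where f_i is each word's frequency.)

0.156

Frequencies: can:3, come:3, like:3, build:2, about:1, green:1, book:1, mountain:1
Σf² = 35; N² = 225
Repeat rate = 35 / 225 = 0.156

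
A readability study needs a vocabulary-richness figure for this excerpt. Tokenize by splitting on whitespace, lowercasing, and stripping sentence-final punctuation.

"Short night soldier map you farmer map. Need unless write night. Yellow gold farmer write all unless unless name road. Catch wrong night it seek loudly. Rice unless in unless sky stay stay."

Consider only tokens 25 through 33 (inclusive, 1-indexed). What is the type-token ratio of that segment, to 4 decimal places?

Segment tokens 25–33: seek, loudly, rice, unless, in, unless, sky, stay, stay
Segment N = 9, segment V = 7.
TTR = 7 / 9 = 0.7778

0.7778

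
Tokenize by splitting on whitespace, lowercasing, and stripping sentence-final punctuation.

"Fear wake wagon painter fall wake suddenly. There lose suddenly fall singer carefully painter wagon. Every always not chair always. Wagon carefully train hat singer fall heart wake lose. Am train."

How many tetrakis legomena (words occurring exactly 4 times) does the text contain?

Frequencies: wake:3, wagon:3, fall:3, painter:2, suddenly:2, lose:2, singer:2, carefully:2, always:2, train:2, fear:1, there:1, every:1, not:1, chair:1, hat:1, heart:1, am:1
Words with frequency 4: (none)

0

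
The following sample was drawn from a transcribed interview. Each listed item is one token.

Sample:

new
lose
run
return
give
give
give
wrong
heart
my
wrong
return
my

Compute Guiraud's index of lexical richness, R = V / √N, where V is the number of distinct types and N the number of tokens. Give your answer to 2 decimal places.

N = 13, V = 8.
√N = 3.605551
R = 8 / 3.605551 = 2.22

2.22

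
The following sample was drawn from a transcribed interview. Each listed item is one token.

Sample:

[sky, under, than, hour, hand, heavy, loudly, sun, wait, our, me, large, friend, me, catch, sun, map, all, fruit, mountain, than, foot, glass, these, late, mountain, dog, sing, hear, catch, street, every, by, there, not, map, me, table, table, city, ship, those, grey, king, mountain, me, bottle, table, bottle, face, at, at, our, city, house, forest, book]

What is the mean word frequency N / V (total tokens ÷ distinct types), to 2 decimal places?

N = 57 tokens, V = 42 types.
Mean frequency = N / V = 57 / 42 = 1.36

1.36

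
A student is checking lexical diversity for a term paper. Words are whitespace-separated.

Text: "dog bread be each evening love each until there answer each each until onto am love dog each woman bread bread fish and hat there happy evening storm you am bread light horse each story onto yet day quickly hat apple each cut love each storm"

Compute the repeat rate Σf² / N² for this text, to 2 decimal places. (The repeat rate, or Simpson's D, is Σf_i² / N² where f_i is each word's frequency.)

Frequencies: each:8, bread:4, love:3, dog:2, evening:2, until:2, there:2, onto:2, am:2, hat:2, storm:2, be:1, answer:1, woman:1, fish:1, and:1, happy:1, you:1, light:1, horse:1, … (6 more, each freq 1)
Σf² = 136; N² = 2116
Repeat rate = 136 / 2116 = 0.06

0.06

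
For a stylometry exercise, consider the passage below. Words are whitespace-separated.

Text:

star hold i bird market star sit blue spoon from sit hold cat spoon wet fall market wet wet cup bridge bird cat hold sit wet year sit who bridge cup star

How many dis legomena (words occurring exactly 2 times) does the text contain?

Frequencies: sit:4, wet:4, star:3, hold:3, bird:2, market:2, spoon:2, cat:2, cup:2, bridge:2, i:1, blue:1, from:1, fall:1, year:1, who:1
Words with frequency 2: bird, bridge, cat, cup, market, spoon

6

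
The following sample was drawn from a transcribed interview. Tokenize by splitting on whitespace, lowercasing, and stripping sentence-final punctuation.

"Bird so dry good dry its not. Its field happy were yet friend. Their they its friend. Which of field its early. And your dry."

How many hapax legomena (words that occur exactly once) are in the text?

Frequencies: its:4, dry:3, field:2, friend:2, bird:1, so:1, good:1, not:1, happy:1, were:1, yet:1, their:1, they:1, which:1, of:1, early:1, and:1, your:1
Hapax (freq=1): and, bird, early, good, happy, not, of, so, their, they, were, which, yet, your

14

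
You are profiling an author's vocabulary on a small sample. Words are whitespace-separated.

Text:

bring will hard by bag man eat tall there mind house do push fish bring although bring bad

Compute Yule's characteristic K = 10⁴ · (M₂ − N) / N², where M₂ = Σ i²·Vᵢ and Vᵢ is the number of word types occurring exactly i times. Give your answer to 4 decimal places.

185.1852

Frequencies: bring:3, will:1, hard:1, by:1, bag:1, man:1, eat:1, tall:1, there:1, mind:1, house:1, do:1, push:1, fish:1, although:1, bad:1
N = 18. Frequency spectrum: V_1=15, V_3=1
M₂ = 1²·15 + 3²·1 = 24
K = 10000 × (24 − 18) / 18² = 185.1852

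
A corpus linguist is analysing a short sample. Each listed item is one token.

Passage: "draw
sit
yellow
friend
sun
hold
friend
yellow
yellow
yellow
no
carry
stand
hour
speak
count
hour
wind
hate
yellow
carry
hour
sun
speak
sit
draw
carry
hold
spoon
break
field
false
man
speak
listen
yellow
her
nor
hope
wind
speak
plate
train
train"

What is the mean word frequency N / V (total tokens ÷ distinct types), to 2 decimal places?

N = 44 tokens, V = 25 types.
Mean frequency = N / V = 44 / 25 = 1.76

1.76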